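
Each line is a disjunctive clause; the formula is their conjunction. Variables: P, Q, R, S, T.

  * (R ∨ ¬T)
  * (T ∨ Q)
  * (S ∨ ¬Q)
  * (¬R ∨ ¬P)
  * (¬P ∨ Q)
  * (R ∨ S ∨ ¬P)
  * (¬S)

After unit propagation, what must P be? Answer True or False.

(¬S) is a unit clause: S = False.
(¬Q ∨ S) with S = False leaves only ¬Q, so Q = False.
From (T ∨ Q) and Q = False: T = True.
(¬T ∨ R): since T = True, the clause reduces to (R). R = True.
(¬P ∨ ¬R): since R = True, the clause reduces to (¬P). P = False.

False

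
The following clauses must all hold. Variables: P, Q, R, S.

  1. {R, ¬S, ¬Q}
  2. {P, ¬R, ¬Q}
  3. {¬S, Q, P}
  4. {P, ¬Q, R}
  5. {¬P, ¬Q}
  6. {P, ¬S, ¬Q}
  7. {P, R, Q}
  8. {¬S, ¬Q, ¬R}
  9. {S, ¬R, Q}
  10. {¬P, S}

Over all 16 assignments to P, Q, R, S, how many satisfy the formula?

The models are:
  P=1 Q=0 R=0 S=1
  P=1 Q=0 R=1 S=1
Count: 2.

2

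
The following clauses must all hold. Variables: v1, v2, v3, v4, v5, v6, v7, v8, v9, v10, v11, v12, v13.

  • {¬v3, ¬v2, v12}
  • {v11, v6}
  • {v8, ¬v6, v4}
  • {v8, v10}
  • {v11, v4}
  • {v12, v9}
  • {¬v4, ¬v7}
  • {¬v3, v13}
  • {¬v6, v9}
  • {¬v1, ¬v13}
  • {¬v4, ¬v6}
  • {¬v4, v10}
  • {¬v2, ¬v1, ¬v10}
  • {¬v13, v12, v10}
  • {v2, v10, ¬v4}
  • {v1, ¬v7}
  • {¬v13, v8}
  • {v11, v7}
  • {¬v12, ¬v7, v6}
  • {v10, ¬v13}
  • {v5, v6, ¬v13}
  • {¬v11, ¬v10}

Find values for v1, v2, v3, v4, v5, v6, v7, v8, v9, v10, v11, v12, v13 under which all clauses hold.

v1 = F, v2 = F, v3 = F, v4 = F, v5 = T, v6 = T, v7 = F, v8 = T, v9 = T, v10 = F, v11 = T, v12 = T, v13 = F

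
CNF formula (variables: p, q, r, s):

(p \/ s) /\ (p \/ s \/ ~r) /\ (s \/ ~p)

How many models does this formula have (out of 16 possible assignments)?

8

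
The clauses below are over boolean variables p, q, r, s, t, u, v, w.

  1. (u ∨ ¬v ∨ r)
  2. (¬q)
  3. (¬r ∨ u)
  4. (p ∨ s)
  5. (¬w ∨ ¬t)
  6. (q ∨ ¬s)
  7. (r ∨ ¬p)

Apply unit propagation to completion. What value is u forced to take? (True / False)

True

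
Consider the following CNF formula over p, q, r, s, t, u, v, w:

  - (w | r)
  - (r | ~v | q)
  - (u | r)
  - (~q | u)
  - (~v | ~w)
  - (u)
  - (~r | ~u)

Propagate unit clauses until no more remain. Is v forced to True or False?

False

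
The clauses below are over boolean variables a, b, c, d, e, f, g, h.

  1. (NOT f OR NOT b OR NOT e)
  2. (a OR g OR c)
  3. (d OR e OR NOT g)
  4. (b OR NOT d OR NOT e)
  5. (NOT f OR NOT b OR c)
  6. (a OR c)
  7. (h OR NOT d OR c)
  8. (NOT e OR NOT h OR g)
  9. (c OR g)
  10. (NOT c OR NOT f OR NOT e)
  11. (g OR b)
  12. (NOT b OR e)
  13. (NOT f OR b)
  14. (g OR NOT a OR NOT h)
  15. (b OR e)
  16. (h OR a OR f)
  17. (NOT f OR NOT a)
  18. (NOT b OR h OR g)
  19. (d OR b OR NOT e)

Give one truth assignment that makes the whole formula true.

Branch on a: take a = True.
  then f is forced to False.
For the remaining variables, b = True, c = False, d = True, e = True, g = True, h = True works.

a=1, b=1, c=0, d=1, e=1, f=0, g=1, h=1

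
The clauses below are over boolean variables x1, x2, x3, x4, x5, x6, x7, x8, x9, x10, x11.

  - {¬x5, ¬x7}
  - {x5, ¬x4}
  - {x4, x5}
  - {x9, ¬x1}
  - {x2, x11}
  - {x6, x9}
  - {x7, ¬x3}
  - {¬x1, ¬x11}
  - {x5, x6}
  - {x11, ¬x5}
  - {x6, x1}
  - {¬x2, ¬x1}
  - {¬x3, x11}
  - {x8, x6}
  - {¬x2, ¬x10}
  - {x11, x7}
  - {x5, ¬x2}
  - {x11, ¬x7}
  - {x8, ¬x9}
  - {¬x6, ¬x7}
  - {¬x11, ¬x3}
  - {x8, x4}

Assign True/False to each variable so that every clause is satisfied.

x1=F, x2=T, x3=F, x4=T, x5=T, x6=T, x7=F, x8=F, x9=F, x10=F, x11=T

Pure literal: x3 appears only negated; assign x3 = False.
x10 occurs only negated in the remaining clauses — set x10 = False.
Try x1 = False.
  then x6 is forced to True.
  then x7 is forced to False.
  then x11 is forced to True.
Branch on x2: take x2 = True.
  then x5 is forced to True.
For the remaining variables, x4 = True, x8 = False, x9 = False works.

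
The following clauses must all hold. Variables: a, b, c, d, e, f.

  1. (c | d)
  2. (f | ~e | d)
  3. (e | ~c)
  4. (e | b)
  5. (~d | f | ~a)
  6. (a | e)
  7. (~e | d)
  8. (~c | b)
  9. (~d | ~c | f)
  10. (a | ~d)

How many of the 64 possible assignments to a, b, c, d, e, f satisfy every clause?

4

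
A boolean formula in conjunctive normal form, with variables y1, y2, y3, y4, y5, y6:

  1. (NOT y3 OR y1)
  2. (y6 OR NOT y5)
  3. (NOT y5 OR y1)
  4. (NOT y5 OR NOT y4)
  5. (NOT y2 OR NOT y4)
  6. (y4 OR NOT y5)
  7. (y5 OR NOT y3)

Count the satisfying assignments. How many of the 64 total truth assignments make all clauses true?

Case analysis on y5 and y4:
  y5=T, y4=T: a clause becomes empty — 0.
  y5=T, y4=F: a clause becomes empty — 0.
  y5=F, y4=T: remaining (y1,y2,y3,y6) ∈ {(F,F,F,F); (F,F,F,T); (T,F,F,F); (T,F,F,T)} — 4.
  y5=F, y4=F: forces y3=F; y1, y2, y6 free → 2^3 = 8.
Total: 0 + 0 + 4 + 8 = 12.

12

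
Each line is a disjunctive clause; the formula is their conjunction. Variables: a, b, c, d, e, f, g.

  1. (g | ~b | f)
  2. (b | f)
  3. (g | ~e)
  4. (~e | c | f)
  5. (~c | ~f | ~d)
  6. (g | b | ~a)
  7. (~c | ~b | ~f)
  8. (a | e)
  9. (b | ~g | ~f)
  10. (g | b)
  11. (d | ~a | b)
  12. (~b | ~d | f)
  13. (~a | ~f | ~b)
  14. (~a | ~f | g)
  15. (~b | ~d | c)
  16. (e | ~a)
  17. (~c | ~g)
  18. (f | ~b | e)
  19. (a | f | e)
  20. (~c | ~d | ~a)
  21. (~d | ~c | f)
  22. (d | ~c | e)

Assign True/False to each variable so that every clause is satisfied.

a = False, b = True, c = False, d = False, e = True, f = True, g = True

Try a = False.
  then e is forced to True.
  then g is forced to True.
  then c is forced to False.
  then f is forced to True.
  then b is forced to True.
  then d is forced to False.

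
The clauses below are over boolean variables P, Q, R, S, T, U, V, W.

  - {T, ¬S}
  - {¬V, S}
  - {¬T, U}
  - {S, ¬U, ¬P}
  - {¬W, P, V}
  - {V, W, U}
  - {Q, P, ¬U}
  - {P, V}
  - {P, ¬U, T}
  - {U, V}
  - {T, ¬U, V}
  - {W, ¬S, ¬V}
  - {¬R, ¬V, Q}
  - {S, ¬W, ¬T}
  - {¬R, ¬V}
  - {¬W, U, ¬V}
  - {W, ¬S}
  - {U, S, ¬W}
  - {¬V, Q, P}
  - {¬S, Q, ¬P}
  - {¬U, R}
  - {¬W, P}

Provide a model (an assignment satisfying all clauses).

Pure literal: Q appears only positively; assign Q = True.
Set P = True and propagate.
Set R = True and propagate.
  then V is forced to False.
  then U is forced to True.
  then S is forced to True.
  then T is forced to True.
  then W is forced to True.
Check each clause:
  1. {¬S, T} — T is true.
  2. {¬V, S} — ¬V is true.
  3. {¬T, U} — U is true.
  4. {¬P, S, ¬U} — S is true.
  5. {¬W, P, V} — P is true.
  6. {V, W, U} — W is true.
  7. {Q, P, ¬U} — P is true.
  8. {P, V} — P is true.
  9. {¬U, T, P} — P is true.
  10. {V, U} — U is true.
  11. {T, V, ¬U} — T is true.
  12. {¬V, W, ¬S} — W is true.
  13. {¬R, Q, ¬V} — ¬V is true.
  14. {¬W, ¬T, S} — S is true.
  15. {¬V, ¬R} — ¬V is true.
  16. {¬W, ¬V, U} — ¬V is true.
  17. {W, ¬S} — W is true.
  18. {S, ¬W, U} — S is true.
  19. {Q, ¬V, P} — P is true.
  20. {¬P, ¬S, Q} — Q is true.
  21. {R, ¬U} — R is true.
  22. {¬W, P} — P is true.

P=True, Q=True, R=True, S=True, T=True, U=True, V=False, W=True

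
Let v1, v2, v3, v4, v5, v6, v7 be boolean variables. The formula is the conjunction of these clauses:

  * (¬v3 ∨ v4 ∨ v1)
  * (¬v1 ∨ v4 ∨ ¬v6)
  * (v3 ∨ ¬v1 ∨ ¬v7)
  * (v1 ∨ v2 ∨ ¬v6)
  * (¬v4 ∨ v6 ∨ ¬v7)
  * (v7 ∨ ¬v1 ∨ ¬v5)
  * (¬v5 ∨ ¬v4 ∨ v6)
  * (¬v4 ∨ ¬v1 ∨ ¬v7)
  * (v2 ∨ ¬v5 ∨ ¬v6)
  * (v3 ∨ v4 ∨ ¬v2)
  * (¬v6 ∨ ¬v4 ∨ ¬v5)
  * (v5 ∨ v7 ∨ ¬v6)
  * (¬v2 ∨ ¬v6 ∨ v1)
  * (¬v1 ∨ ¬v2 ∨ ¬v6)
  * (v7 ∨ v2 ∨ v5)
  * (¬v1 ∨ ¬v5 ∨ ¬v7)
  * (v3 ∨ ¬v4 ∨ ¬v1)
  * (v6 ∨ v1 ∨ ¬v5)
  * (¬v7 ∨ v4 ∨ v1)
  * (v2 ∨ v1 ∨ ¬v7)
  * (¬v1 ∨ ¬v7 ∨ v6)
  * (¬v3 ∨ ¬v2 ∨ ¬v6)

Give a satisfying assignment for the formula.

Branch on v1: take v1 = False.
Try v2 = True.
  then v6 is forced to False.
  then v5 is forced to False.
Set v3 = True and propagate.
  then v4 is forced to True.
  then v7 is forced to False.

v1=F, v2=T, v3=T, v4=T, v5=F, v6=F, v7=F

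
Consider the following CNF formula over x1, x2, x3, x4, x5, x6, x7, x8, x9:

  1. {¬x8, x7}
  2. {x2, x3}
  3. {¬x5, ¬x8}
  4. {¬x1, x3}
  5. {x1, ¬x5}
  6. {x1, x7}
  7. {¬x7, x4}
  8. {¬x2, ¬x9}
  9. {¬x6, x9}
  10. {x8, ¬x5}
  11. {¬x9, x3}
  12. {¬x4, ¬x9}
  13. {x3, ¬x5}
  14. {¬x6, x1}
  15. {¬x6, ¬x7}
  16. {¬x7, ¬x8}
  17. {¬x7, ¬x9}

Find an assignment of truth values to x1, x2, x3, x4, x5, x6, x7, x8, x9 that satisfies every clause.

x1 = True, x2 = True, x3 = True, x4 = True, x5 = False, x6 = False, x7 = True, x8 = False, x9 = False

Check each clause:
  1. {¬x8, x7} — ¬x8 is true.
  2. {x2, x3} — x2 is true.
  3. {¬x5, ¬x8} — ¬x8 is true.
  4. {¬x1, x3} — x3 is true.
  5. {x1, ¬x5} — x1 is true.
  6. {x1, x7} — x1 is true.
  7. {x4, ¬x7} — x4 is true.
  8. {¬x2, ¬x9} — ¬x9 is true.
  9. {¬x6, x9} — ¬x6 is true.
  10. {¬x5, x8} — ¬x5 is true.
  11. {x3, ¬x9} — x3 is true.
  12. {¬x4, ¬x9} — ¬x9 is true.
  13. {x3, ¬x5} — x3 is true.
  14. {x1, ¬x6} — x1 is true.
  15. {¬x7, ¬x6} — ¬x6 is true.
  16. {¬x8, ¬x7} — ¬x8 is true.
  17. {¬x7, ¬x9} — ¬x9 is true.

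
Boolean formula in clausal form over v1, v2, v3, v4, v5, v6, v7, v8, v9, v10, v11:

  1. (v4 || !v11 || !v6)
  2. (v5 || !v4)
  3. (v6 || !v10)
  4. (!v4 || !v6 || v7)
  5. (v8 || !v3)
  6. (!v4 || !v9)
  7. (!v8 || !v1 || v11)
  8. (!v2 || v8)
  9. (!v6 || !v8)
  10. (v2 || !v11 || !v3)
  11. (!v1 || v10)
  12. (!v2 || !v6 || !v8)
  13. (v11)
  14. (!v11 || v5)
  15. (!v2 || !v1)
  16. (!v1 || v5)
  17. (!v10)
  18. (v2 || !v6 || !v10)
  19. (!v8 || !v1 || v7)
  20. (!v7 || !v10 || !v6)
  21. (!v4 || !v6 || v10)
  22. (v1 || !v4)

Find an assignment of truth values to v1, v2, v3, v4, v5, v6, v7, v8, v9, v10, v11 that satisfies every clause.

v1=0, v2=0, v3=0, v4=0, v5=1, v6=0, v7=1, v8=1, v9=1, v10=0, v11=1

Check each clause:
  1. (!v11 || !v6 || v4) — !v6 is true.
  2. (v5 || !v4) — !v4 is true.
  3. (v6 || !v10) — !v10 is true.
  4. (!v6 || !v4 || v7) — !v6 is true.
  5. (v8 || !v3) — v8 is true.
  6. (!v4 || !v9) — !v4 is true.
  7. (!v8 || v11 || !v1) — v11 is true.
  8. (!v2 || v8) — v8 is true.
  9. (!v8 || !v6) — !v6 is true.
  10. (v2 || !v3 || !v11) — !v3 is true.
  11. (v10 || !v1) — !v1 is true.
  12. (!v6 || !v2 || !v8) — !v6 is true.
  13. (v11) — v11 is true.
  14. (v5 || !v11) — v5 is true.
  15. (!v1 || !v2) — !v1 is true.
  16. (v5 || !v1) — v5 is true.
  17. (!v10) — !v10 is true.
  18. (v2 || !v6 || !v10) — !v6 is true.
  19. (!v1 || !v8 || v7) — !v1 is true.
  20. (!v7 || !v10 || !v6) — !v6 is true.
  21. (!v4 || !v6 || v10) — !v6 is true.
  22. (!v4 || v1) — !v4 is true.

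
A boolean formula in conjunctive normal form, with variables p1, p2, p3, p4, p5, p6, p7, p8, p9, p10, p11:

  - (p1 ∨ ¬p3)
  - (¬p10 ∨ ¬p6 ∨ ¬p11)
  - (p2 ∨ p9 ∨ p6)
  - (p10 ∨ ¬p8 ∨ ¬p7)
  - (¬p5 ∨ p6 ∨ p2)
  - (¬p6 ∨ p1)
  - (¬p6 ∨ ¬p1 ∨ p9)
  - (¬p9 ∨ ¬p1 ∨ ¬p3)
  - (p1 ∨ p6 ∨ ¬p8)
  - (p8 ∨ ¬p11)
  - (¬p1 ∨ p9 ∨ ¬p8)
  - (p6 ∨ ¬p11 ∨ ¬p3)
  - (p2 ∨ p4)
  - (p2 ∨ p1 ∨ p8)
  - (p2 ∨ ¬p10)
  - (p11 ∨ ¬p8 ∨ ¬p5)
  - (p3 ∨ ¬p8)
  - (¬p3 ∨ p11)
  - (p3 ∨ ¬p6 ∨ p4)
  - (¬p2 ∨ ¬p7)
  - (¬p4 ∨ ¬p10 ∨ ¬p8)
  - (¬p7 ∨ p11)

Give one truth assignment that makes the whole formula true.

p1 = T, p2 = F, p3 = F, p4 = T, p5 = F, p6 = F, p7 = F, p8 = F, p9 = T, p10 = F, p11 = F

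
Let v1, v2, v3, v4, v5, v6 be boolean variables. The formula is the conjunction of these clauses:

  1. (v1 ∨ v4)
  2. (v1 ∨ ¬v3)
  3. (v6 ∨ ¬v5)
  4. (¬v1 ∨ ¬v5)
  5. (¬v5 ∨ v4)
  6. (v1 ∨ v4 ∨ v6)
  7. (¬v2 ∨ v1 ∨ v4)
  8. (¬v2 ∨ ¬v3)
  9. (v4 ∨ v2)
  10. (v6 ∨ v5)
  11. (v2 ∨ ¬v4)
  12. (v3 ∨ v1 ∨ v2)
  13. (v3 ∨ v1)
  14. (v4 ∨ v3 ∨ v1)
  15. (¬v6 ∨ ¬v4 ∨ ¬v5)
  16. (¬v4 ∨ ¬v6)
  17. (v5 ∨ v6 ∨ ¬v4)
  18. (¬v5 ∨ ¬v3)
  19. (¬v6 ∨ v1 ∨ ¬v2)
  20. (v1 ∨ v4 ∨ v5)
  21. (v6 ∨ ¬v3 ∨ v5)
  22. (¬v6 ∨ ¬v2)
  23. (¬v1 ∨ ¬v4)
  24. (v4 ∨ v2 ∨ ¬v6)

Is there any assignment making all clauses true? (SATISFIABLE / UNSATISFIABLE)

v4 = True:
  propagation gives v2=True, v3=False, v1=True; an empty clause results — contradiction.
v4 = False:
  propagation gives v1=True, v5=False, v2=True, v3=False; an empty clause results — contradiction.
Every branch closes, so no satisfying assignment exists.

UNSATISFIABLE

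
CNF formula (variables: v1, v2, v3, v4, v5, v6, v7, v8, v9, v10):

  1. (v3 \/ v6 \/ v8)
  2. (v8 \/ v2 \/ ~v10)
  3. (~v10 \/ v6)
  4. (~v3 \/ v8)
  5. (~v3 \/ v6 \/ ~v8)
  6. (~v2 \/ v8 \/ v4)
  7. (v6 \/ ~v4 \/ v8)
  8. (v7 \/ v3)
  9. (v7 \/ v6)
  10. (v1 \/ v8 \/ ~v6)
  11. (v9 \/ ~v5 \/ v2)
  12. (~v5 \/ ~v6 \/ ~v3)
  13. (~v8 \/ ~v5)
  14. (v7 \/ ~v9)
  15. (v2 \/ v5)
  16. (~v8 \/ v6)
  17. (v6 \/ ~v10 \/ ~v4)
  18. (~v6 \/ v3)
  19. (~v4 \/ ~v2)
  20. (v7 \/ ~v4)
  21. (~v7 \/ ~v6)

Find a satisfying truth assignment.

v1=False, v2=True, v3=True, v4=False, v5=False, v6=True, v7=False, v8=True, v9=False, v10=False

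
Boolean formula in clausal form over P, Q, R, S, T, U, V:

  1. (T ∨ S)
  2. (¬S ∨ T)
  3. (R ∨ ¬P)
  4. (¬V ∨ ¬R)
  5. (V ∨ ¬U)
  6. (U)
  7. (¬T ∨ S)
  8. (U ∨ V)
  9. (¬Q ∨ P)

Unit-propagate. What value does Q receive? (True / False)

False

(U) is a unit clause: U = True.
From (V ∨ ¬U) and U = True: V = True.
From (¬V ∨ ¬R) and V = True: R = False.
In (R ∨ ¬P), R is now false; ¬P must hold, so P = False.
(P ∨ ¬Q) with P = False leaves only ¬Q, so Q = False.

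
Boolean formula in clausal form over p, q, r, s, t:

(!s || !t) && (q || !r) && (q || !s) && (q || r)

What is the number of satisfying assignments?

Case analysis on q and r:
  q=T, r=T: p free; 3 ways for (s,t) × 2^1 = 6.
  q=T, r=F: p free; 3 ways for (s,t) × 2^1 = 6.
  q=F, r=T: a clause becomes empty — 0.
  q=F, r=F: a clause becomes empty — 0.
Total: 6 + 6 + 0 + 0 = 12.

12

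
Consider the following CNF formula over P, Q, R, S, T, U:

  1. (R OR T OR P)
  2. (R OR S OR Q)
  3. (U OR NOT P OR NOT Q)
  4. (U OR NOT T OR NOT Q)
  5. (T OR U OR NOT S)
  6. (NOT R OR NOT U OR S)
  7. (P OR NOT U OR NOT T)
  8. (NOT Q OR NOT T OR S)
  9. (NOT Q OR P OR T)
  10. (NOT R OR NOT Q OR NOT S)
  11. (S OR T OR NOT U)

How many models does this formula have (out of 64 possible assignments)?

Case analysis on T and Q:
  T=1, Q=1: remaining (P,R,S,U) ∈ {(1,0,1,1)} — 1.
  T=1, Q=0: 8 of the 16 assignments to (P,R,S,U) work.
  T=0, Q=1: remaining (P,R,S,U) ∈ {(1,0,1,1)} — 1.
  T=0, Q=0: 5 of the 16 assignments to (P,R,S,U) work.
Total: 1 + 8 + 1 + 5 = 15.

15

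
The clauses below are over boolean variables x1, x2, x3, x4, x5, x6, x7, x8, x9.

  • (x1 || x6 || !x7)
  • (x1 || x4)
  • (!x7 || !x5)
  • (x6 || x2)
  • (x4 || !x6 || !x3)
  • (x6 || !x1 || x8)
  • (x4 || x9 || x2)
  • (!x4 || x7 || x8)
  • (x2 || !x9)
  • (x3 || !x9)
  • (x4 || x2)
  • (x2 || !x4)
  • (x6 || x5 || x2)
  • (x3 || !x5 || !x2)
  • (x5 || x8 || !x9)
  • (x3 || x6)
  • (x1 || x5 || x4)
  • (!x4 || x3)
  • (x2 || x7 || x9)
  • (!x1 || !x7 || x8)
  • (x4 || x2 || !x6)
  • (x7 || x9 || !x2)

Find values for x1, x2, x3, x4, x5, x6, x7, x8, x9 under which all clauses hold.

x1 = True, x2 = True, x3 = True, x4 = False, x5 = False, x6 = False, x7 = True, x8 = True, x9 = True

Check each clause:
  1. (x6 || x1 || !x7) — x1 is true.
  2. (x4 || x1) — x1 is true.
  3. (!x7 || !x5) — !x5 is true.
  4. (x2 || x6) — x2 is true.
  5. (x4 || !x3 || !x6) — !x6 is true.
  6. (x8 || !x1 || x6) — x8 is true.
  7. (x4 || x2 || x9) — x9 is true.
  8. (!x4 || x7 || x8) — x8 is true.
  9. (x2 || !x9) — x2 is true.
  10. (x3 || !x9) — x3 is true.
  11. (x4 || x2) — x2 is true.
  12. (!x4 || x2) — x2 is true.
  13. (x5 || x2 || x6) — x2 is true.
  14. (!x5 || x3 || !x2) — x3 is true.
  15. (x8 || x5 || !x9) — x8 is true.
  16. (x6 || x3) — x3 is true.
  17. (x1 || x5 || x4) — x1 is true.
  18. (x3 || !x4) — x3 is true.
  19. (x9 || x2 || x7) — x9 is true.
  20. (x8 || !x7 || !x1) — x8 is true.
  21. (x4 || x2 || !x6) — !x6 is true.
  22. (x9 || x7 || !x2) — x9 is true.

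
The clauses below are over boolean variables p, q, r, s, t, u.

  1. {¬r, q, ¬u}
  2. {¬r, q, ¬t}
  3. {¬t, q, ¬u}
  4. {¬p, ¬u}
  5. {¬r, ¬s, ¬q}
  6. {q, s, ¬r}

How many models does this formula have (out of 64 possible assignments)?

30

Case analysis on q and r:
  q=T, r=T: t free; 3 ways for (p,s,u) × 2^1 = 6.
  q=T, r=F: s, t free; 3 ways for (p,u) × 2^2 = 12.
  q=F, r=T: remaining (p,s,t,u) ∈ {(F,T,F,F); (T,T,F,F)} — 2.
  q=F, r=F: s free; 5 ways for (p,t,u) × 2^1 = 10.
Total: 6 + 12 + 2 + 10 = 30.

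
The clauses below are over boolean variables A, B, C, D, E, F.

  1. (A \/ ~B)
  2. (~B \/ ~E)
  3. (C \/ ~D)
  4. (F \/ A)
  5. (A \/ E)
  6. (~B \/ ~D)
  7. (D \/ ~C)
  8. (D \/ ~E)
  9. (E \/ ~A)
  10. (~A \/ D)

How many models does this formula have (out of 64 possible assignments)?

3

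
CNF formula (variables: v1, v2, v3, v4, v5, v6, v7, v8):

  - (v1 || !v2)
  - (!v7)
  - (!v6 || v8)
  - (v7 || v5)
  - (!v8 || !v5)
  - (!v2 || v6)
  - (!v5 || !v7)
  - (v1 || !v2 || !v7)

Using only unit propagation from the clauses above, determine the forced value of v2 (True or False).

False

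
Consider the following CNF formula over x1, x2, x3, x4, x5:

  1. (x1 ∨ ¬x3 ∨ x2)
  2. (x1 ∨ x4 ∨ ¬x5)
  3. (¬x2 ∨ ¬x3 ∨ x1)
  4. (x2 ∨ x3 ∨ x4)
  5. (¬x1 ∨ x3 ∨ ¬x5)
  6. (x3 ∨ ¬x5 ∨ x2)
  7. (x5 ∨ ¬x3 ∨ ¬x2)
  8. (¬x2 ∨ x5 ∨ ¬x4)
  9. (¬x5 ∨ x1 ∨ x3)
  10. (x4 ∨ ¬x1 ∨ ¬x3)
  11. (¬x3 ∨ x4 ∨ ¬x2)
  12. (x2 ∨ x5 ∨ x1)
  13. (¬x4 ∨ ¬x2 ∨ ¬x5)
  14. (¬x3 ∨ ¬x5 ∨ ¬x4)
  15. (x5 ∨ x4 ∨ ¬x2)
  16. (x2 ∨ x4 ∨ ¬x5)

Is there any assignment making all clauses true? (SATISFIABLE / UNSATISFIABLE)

SATISFIABLE

Set x1 = True and propagate.
The remaining clauses are satisfied by x2 = False, x3 = True, x4 = True, x5 = False.
Every clause has at least one true literal under this assignment.
So x1=T, x2=F, x3=T, x4=T, x5=F is a satisfying assignment.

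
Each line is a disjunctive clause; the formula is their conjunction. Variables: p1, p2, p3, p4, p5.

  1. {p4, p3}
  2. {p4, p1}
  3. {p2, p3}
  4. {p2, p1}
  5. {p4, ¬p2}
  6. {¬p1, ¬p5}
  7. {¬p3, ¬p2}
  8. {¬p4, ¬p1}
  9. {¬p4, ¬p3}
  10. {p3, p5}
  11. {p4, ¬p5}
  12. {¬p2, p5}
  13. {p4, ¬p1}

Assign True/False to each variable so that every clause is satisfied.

p1 = F, p2 = T, p3 = F, p4 = T, p5 = T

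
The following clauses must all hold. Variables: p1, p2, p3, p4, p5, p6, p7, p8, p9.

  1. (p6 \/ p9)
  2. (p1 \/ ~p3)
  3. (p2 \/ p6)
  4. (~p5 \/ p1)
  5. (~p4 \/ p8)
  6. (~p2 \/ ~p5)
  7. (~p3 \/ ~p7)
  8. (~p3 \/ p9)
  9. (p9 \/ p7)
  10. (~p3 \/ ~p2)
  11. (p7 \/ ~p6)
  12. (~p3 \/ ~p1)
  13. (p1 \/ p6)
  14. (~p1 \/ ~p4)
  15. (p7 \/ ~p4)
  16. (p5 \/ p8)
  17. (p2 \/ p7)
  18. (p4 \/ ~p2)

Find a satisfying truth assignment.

p1 = False, p2 = False, p3 = False, p4 = True, p5 = False, p6 = True, p7 = True, p8 = True, p9 = True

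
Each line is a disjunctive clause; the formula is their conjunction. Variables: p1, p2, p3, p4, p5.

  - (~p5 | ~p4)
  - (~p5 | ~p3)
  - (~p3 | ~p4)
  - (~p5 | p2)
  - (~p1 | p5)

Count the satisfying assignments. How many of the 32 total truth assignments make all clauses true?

Split on p5, then p3.
  p5=T, p3=T: a clause becomes empty — 0.
  p5=T, p3=F: remaining (p1,p2,p4) ∈ {(F,T,F); (T,T,F)} — 2.
  p5=F, p3=T: remaining (p1,p2,p4) ∈ {(F,F,F); (F,T,F)} — 2.
  p5=F, p3=F: remaining (p1,p2,p4) ∈ {(F,F,F); (F,F,T); (F,T,F); (F,T,T)} — 4.
Total: 0 + 2 + 2 + 4 = 8.

8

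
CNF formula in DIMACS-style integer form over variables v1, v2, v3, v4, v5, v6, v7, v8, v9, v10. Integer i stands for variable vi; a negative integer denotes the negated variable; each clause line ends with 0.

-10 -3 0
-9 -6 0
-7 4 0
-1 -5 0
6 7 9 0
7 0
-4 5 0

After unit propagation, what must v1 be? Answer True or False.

False

(v7) stands alone — v7 = True.
From (!v7 || v4) and v7 = True: v4 = True.
(v5 || !v4) with v4 = True leaves only v5, so v5 = True.
From (!v5 || !v1) and v5 = True: v1 = False.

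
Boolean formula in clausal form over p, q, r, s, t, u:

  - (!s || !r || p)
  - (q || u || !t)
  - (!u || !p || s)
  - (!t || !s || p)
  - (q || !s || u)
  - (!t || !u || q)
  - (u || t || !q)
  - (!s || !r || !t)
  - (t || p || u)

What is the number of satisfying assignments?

Case analysis on t and u:
  t=T, u=T: remaining (p,q,r,s) ∈ {(F,T,F,F); (F,T,T,F); (T,T,F,T)} — 3.
  t=T, u=F: 5 of the 16 assignments to (p,q,r,s) work.
  t=F, u=T: q free; 5 ways for (p,r,s) × 2^1 = 10.
  t=F, u=F: remaining (p,q,r,s) ∈ {(T,F,F,F); (T,F,T,F)} — 2.
Total: 3 + 5 + 10 + 2 = 20.

20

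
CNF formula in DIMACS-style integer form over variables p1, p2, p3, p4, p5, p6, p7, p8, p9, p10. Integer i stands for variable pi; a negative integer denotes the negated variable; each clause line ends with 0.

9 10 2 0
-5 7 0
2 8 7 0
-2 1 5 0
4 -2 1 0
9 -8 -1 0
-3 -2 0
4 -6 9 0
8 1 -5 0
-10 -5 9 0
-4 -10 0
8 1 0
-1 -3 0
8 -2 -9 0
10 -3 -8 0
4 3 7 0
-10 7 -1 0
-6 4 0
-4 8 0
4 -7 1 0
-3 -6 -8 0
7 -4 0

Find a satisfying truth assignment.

Branch on p1: take p1 = True.
  then p3 is forced to False.
Branch on p2: take p2 = False.
For the remaining variables, p4 = True, p5 = False, p6 = True, p7 = True, p8 = True, p9 = True, p10 = False works.

p1 = True, p2 = False, p3 = False, p4 = True, p5 = False, p6 = True, p7 = True, p8 = True, p9 = True, p10 = False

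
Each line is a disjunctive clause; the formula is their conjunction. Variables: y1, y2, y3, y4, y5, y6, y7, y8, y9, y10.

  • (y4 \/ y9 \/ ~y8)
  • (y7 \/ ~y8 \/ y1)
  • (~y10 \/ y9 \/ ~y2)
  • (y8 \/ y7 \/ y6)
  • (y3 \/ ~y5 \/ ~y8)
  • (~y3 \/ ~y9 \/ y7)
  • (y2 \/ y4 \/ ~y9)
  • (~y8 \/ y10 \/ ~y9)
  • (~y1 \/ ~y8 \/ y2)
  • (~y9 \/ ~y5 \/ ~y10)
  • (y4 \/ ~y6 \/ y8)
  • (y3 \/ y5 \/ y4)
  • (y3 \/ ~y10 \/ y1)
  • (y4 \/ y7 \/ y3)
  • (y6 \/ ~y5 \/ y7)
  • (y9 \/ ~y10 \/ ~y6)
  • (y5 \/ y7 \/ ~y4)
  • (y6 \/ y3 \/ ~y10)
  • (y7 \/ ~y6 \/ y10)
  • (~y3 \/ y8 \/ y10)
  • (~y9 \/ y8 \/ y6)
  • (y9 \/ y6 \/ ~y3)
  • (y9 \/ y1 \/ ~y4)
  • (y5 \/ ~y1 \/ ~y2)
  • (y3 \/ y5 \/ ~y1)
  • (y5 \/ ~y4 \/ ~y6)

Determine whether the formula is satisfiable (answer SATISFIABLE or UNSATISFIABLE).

SATISFIABLE

Pure literal: y7 appears only positively; assign y7 = True.
Try y1 = False.
Branch on y2: take y2 = True.
Set y3 = True and propagate.
For the remaining variables, y4 = False, y5 = False, y6 = False, y8 = True, y9 = True, y10 = True works.
So y1=0, y2=1, y3=1, y4=0, y5=0, y6=0, y7=1, y8=1, y9=1, y10=1 is a satisfying assignment.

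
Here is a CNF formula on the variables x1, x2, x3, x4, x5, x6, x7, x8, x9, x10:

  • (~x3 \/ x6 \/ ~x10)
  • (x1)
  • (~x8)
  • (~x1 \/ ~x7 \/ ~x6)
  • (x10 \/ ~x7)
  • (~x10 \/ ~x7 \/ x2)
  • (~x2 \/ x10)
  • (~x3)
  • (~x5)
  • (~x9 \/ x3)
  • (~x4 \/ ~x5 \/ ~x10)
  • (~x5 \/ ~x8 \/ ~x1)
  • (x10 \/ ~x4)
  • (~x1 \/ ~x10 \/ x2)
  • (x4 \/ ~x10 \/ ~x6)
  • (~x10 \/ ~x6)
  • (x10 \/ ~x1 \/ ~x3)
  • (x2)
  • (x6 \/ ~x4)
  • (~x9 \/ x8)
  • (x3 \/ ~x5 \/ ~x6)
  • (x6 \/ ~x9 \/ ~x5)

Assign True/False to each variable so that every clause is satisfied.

x1 = 1  x2 = 1  x3 = 0  x4 = 0  x5 = 0  x6 = 0  x7 = 1  x8 = 0  x9 = 0  x10 = 1

Check each clause:
  1. (~x10 \/ ~x3 \/ x6) — ~x3 is true.
  2. (x1) — x1 is true.
  3. (~x8) — ~x8 is true.
  4. (~x6 \/ ~x1 \/ ~x7) — ~x6 is true.
  5. (x10 \/ ~x7) — x10 is true.
  6. (x2 \/ ~x7 \/ ~x10) — x2 is true.
  7. (~x2 \/ x10) — x10 is true.
  8. (~x3) — ~x3 is true.
  9. (~x5) — ~x5 is true.
  10. (~x9 \/ x3) — ~x9 is true.
  11. (~x5 \/ ~x4 \/ ~x10) — ~x5 is true.
  12. (~x8 \/ ~x5 \/ ~x1) — ~x8 is true.
  13. (x10 \/ ~x4) — x10 is true.
  14. (x2 \/ ~x1 \/ ~x10) — x2 is true.
  15. (x4 \/ ~x10 \/ ~x6) — ~x6 is true.
  16. (~x6 \/ ~x10) — ~x6 is true.
  17. (~x3 \/ ~x1 \/ x10) — x10 is true.
  18. (x2) — x2 is true.
  19. (x6 \/ ~x4) — ~x4 is true.
  20. (~x9 \/ x8) — ~x9 is true.
  21. (~x5 \/ x3 \/ ~x6) — ~x6 is true.
  22. (x6 \/ ~x5 \/ ~x9) — ~x5 is true.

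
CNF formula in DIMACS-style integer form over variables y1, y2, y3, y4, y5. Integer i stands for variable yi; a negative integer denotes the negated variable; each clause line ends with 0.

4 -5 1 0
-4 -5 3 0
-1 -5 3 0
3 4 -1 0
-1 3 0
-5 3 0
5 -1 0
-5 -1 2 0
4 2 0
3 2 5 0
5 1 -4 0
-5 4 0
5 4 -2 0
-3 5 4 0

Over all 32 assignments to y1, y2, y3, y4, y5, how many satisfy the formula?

Satisfying assignments:
  y1=0 y2=0 y3=1 y4=1 y5=1
  y1=0 y2=1 y3=1 y4=1 y5=1
  y1=1 y2=1 y3=1 y4=1 y5=1
Count: 3.

3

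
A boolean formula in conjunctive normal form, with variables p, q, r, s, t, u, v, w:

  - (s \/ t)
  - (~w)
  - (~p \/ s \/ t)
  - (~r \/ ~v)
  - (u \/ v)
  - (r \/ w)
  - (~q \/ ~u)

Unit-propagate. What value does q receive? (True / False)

(~w) is a unit clause: w = False.
(w \/ r): since w = False, the clause reduces to (r). r = True.
(~r \/ ~v) with r = True leaves only ~v, so v = False.
(u \/ v) with v = False leaves only u, so u = True.
(~u \/ ~q): since u = True, the clause reduces to (~q). q = False.

False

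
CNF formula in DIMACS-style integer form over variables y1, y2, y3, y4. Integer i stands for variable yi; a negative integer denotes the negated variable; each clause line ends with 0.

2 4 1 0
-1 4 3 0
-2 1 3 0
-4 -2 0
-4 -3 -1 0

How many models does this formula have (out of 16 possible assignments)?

6

The models are:
  y1=0 y2=0 y3=0 y4=1
  y1=0 y2=0 y3=1 y4=1
  y1=0 y2=1 y3=1 y4=0
  y1=1 y2=0 y3=0 y4=1
  y1=1 y2=0 y3=1 y4=0
  y1=1 y2=1 y3=1 y4=0
That's 6 in total.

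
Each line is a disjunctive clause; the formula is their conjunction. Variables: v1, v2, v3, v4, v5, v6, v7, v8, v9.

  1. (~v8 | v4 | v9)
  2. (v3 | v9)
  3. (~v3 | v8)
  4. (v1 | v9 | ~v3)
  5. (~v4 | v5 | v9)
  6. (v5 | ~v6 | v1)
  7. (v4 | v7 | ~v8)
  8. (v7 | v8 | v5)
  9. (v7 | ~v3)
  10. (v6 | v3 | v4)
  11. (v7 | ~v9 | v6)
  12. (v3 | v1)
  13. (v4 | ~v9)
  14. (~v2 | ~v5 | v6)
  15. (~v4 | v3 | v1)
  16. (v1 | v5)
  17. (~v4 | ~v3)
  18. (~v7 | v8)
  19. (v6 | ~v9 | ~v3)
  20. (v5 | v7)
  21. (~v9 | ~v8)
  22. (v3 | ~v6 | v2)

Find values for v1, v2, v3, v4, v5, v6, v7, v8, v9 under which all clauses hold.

v1=True  v2=True  v3=False  v4=True  v5=True  v6=True  v7=False  v8=False  v9=True

Pure literal: v1 appears only positively; assign v1 = True.
Try v2 = True.
The remaining clauses are satisfied by v3 = False, v4 = True, v5 = True, v6 = True, v7 = False, v8 = False, v9 = True.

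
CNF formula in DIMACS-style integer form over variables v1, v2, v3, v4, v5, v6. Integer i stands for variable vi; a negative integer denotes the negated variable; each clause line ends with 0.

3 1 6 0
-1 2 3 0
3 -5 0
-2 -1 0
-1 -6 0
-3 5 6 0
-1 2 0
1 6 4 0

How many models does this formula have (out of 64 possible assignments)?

Split on v1, then v3.
  v1=1, v3=1: a clause becomes empty — 0.
  v1=1, v3=0: a clause becomes empty — 0.
  v1=0, v3=1: v2 free; 5 ways for (v4,v5,v6) × 2^1 = 10.
  v1=0, v3=0: remaining (v2,v4,v5,v6) ∈ {(0,0,0,1); (0,1,0,1); (1,0,0,1); (1,1,0,1)} — 4.
Total: 0 + 0 + 10 + 4 = 14.

14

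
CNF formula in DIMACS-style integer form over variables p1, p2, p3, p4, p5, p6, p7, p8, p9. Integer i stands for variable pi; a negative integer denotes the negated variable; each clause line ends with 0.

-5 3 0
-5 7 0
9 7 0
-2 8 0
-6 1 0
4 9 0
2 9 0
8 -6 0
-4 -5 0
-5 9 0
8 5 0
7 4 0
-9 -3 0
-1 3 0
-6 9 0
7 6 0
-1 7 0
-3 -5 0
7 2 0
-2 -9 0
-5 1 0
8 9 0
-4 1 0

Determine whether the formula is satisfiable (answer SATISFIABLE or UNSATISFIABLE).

SATISFIABLE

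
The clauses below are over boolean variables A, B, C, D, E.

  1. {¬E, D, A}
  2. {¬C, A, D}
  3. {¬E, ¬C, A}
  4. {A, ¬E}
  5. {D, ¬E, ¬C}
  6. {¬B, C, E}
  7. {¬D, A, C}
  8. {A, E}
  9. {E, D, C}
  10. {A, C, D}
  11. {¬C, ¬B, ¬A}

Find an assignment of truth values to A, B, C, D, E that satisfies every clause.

Pure literal: B appears only negated; assign B = False.
Set A = True and propagate.
Branch on C: take C = True.
Set D = True and propagate.
E is now unconstrained; take E = True.
Every clause has at least one true literal under this assignment.

A = 1, B = 0, C = 1, D = 1, E = 1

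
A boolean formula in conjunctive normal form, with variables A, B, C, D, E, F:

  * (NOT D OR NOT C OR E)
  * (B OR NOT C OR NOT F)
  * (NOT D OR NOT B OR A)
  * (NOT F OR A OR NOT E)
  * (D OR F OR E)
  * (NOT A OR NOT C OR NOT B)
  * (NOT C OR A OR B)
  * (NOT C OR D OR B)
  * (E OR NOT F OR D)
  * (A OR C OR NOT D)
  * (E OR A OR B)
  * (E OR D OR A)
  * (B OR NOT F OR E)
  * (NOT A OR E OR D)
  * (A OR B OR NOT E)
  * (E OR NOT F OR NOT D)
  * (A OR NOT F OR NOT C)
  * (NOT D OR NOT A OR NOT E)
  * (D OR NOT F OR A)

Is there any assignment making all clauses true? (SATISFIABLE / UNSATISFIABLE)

SATISFIABLE

Try A = True.
Try B = False.
For the remaining variables, C = False, D = False, E = True, F = False works.
So A = True  B = False  C = False  D = False  E = True  F = False is a satisfying assignment.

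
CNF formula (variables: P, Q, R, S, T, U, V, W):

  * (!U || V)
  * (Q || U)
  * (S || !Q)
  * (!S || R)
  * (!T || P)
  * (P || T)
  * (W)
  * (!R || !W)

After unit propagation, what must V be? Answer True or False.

(W) stands alone — W = True.
(!W || !R) with W = True leaves only !R, so R = False.
(R || !S): since R = False, the clause reduces to (!S). S = False.
(!Q || S): since S = False, the clause reduces to (!Q). Q = False.
(U || Q) with Q = False leaves only U, so U = True.
From (V || !U) and U = True: V = True.

True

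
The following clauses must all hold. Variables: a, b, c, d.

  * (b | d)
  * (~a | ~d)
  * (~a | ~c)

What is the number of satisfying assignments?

7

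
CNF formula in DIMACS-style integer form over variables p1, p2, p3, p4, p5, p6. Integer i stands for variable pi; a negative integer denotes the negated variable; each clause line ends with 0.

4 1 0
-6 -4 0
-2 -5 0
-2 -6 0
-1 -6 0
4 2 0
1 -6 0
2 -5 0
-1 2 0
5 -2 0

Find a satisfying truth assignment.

Pure literal: p6 appears only negated; assign p6 = False.
Set p1 = False and propagate.
  then p4 is forced to True.
For the remaining variables, p2 = False, p3 = True, p5 = False works.

p1=F  p2=F  p3=T  p4=T  p5=F  p6=F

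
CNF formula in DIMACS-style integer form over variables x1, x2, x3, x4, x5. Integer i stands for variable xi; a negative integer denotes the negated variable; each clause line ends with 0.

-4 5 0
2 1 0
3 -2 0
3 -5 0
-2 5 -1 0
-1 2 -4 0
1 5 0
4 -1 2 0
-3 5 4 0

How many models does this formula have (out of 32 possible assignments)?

Satisfying assignments:
  x1=0 x2=1 x3=1 x4=0 x5=1
  x1=0 x2=1 x3=1 x4=1 x5=1
  x1=1 x2=1 x3=1 x4=0 x5=1
  x1=1 x2=1 x3=1 x4=1 x5=1
That's 4 in total.

4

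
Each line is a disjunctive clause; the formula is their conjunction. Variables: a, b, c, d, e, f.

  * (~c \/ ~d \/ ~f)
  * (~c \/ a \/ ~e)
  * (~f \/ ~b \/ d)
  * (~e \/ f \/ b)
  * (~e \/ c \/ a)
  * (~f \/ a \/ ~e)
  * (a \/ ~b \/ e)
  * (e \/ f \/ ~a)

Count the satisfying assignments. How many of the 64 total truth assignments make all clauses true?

Split on e, then a.
  e=T, a=T: 8 of the 16 assignments to (b,c,d,f) work.
  e=T, a=F: a clause becomes empty — 0.
  e=F, a=T: remaining (b,c,d,f) ∈ {(F,F,F,T); (F,F,T,T); (F,T,F,T); (T,F,T,T)} — 4.
  e=F, a=F: 7 of the 16 assignments to (b,c,d,f) work.
Total: 8 + 0 + 4 + 7 = 19.

19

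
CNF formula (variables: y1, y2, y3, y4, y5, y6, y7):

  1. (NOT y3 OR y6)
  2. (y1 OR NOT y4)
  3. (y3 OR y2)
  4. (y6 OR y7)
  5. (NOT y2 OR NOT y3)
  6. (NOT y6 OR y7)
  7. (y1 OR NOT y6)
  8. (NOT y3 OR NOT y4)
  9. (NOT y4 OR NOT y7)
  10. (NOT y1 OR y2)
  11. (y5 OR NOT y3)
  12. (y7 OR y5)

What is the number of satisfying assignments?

6

Satisfying assignments:
  y1=F y2=T y3=F y4=F y5=F y6=F y7=T
  y1=F y2=T y3=F y4=F y5=T y6=F y7=T
  y1=T y2=T y3=F y4=F y5=F y6=F y7=T
  y1=T y2=T y3=F y4=F y5=F y6=T y7=T
  y1=T y2=T y3=F y4=F y5=T y6=F y7=T
  y1=T y2=T y3=F y4=F y5=T y6=T y7=T
Count: 6.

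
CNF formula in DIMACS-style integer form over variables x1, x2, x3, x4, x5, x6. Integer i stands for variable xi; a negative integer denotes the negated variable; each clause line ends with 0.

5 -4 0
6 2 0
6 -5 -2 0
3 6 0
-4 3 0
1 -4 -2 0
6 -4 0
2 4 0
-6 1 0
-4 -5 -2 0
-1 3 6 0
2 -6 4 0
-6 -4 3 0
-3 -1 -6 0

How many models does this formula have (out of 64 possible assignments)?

4

Satisfying assignments:
  x1=0 x2=1 x3=1 x4=0 x5=0 x6=0
  x1=1 x2=1 x3=0 x4=0 x5=0 x6=1
  x1=1 x2=1 x3=0 x4=0 x5=1 x6=1
  x1=1 x2=1 x3=1 x4=0 x5=0 x6=0
That's 4 in total.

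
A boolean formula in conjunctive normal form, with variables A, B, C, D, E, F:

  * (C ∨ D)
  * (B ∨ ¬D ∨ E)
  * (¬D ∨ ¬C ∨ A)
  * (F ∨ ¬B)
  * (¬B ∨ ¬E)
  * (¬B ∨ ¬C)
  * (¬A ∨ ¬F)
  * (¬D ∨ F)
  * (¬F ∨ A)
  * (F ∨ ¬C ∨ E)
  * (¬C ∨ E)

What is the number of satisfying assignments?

2

Satisfying assignments:
  A=F B=F C=T D=F E=T F=F
  A=T B=F C=T D=F E=T F=F
That's 2 in total.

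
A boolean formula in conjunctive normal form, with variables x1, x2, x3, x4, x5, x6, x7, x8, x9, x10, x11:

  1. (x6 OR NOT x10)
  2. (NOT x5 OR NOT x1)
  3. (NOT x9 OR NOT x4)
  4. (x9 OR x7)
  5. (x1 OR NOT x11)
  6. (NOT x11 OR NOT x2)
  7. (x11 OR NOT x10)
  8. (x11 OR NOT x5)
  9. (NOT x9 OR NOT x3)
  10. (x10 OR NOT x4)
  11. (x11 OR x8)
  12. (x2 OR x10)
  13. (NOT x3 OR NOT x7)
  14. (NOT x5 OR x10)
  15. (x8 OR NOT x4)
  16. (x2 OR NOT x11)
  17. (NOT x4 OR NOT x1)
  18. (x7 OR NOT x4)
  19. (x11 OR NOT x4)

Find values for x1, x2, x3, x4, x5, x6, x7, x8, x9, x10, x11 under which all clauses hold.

Pure literal: x3 appears only negated; assign x3 = False.
Pure literal: x4 appears only negated; assign x4 = False.
Branch on x1: take x1 = False.
  then x11 is forced to False.
  then x10 is forced to False.
  then x5 is forced to False.
  then x8 is forced to True.
  then x2 is forced to True.
Branch on x7: take x7 = False.
  then x9 is forced to True.
x6 is now unconstrained; take x6 = False.

x1 = False  x2 = True  x3 = False  x4 = False  x5 = False  x6 = False  x7 = False  x8 = True  x9 = True  x10 = False  x11 = False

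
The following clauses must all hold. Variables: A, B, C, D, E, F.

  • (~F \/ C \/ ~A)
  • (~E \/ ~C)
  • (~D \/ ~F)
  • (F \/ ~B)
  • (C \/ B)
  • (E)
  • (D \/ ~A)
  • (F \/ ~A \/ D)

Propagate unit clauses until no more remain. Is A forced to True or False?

False

Unit clause (E) sets E = True.
From (~E \/ ~C) and E = True: C = False.
In (C \/ B), C is now false; B must hold, so B = True.
(~B \/ F) with B = True leaves only F, so F = True.
(~A \/ ~F \/ C) with F = True, C = False leaves only ~A, so A = False.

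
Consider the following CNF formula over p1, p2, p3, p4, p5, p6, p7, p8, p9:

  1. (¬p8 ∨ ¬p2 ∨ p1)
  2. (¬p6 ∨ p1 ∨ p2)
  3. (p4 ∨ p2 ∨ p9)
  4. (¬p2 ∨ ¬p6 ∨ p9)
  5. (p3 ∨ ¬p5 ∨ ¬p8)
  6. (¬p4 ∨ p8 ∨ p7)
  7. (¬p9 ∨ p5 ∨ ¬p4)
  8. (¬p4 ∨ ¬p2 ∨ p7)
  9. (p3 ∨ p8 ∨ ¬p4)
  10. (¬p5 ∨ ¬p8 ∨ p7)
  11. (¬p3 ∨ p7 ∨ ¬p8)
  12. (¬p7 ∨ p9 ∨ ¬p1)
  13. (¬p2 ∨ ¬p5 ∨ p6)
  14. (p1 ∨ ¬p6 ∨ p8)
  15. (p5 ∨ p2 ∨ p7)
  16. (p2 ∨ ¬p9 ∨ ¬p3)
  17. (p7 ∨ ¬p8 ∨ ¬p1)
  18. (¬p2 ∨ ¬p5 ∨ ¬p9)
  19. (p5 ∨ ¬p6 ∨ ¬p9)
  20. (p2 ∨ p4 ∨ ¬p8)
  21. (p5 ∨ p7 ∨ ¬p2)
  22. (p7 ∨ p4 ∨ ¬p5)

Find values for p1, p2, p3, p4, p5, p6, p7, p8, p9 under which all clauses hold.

p1 = F  p2 = F  p3 = T  p4 = T  p5 = T  p6 = F  p7 = T  p8 = F  p9 = F

Try p1 = False.
Try p2 = False.
  then p6 is forced to False.
Set p3 = True and propagate.
  then p9 is forced to False.
  then p4 is forced to True.
For the remaining variables, p5 = True, p7 = True, p8 = False works.
Every clause has at least one true literal under this assignment.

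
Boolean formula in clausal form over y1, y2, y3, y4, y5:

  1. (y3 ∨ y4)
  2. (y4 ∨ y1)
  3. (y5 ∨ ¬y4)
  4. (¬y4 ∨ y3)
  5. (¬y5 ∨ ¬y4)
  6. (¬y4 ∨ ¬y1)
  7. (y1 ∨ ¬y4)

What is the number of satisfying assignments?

4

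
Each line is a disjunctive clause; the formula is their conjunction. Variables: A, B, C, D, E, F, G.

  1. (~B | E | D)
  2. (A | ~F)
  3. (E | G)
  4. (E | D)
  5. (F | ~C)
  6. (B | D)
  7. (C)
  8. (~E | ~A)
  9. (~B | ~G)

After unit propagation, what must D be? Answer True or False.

(C) is a unit clause: C = True.
(F | ~C) with C = True leaves only F, so F = True.
(~F | A) with F = True leaves only A, so A = True.
From (~A | ~E) and A = True: E = False.
(G | E): since E = False, the clause reduces to (G). G = True.
In (D | E), E is now false; D must hold, so D = True.

True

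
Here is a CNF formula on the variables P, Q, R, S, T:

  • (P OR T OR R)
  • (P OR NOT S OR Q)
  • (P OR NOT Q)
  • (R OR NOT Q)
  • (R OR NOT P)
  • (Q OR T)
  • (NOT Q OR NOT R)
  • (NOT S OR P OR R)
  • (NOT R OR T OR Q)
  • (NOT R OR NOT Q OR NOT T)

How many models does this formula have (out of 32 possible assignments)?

4

Satisfying assignments:
  P=F Q=F R=F S=F T=T
  P=F Q=F R=T S=F T=T
  P=T Q=F R=T S=F T=T
  P=T Q=F R=T S=T T=T
That's 4 in total.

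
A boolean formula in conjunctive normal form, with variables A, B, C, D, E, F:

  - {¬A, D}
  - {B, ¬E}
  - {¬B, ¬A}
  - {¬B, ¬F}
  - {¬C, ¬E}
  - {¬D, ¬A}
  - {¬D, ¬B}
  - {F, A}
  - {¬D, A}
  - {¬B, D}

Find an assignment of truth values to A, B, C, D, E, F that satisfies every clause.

A = 0, B = 0, C = 1, D = 0, E = 0, F = 1

E occurs only negated in the remaining clauses — set E = False.
Try A = False.
  then F is forced to True.
  then B is forced to False.
  then D is forced to False.
C is now unconstrained; take C = True.
Check each clause:
  1. {¬A, D} — ¬A is true.
  2. {B, ¬E} — ¬E is true.
  3. {¬A, ¬B} — ¬B is true.
  4. {¬F, ¬B} — ¬B is true.
  5. {¬E, ¬C} — ¬E is true.
  6. {¬A, ¬D} — ¬D is true.
  7. {¬D, ¬B} — ¬D is true.
  8. {A, F} — F is true.
  9. {A, ¬D} — ¬D is true.
  10. {¬B, D} — ¬B is true.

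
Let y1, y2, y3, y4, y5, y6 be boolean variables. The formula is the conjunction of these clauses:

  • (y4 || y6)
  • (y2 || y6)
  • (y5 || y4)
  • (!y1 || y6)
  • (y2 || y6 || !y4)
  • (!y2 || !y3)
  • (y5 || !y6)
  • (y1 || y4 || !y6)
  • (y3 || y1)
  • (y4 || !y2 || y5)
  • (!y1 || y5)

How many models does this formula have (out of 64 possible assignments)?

7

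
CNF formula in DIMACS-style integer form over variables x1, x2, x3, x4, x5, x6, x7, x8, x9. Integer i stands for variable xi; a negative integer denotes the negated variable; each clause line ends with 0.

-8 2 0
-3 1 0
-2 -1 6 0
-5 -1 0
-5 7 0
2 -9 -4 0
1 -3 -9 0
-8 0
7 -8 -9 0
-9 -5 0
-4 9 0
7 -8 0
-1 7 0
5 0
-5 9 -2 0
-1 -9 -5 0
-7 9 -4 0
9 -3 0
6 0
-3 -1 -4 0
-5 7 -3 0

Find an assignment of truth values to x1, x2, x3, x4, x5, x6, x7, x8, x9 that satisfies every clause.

Unit propagation: (!x8) forces x8 = False.
Unit propagation: (x5) forces x5 = True.
Unit propagation: (!x1) forces x1 = False.
(!x3) is a unit clause, so x3 = False.
(x7) is a unit clause, so x7 = True.
Unit propagation: (!x9) forces x9 = False.
(!x4) is a unit clause, so x4 = False.
(!x2) is a unit clause, so x2 = False.
Unit propagation: (x6) forces x6 = True.
Every clause has at least one true literal under this assignment.
Check each clause:
  1. (x2 || !x8) — !x8 is true.
  2. (!x3 || x1) — !x3 is true.
  3. (!x1 || !x2 || x6) — !x1 is true.
  4. (!x5 || !x1) — !x1 is true.
  5. (x7 || !x5) — x7 is true.
  6. (x2 || !x4 || !x9) — !x4 is true.
  7. (x1 || !x3 || !x9) — !x3 is true.
  8. (!x8) — !x8 is true.
  9. (!x8 || x7 || !x9) — !x8 is true.
  10. (!x9 || !x5) — !x9 is true.
  11. (!x4 || x9) — !x4 is true.
  12. (x7 || !x8) — !x8 is true.
  13. (!x1 || x7) — !x1 is true.
  14. (x5) — x5 is true.
  15. (!x5 || !x2 || x9) — !x2 is true.
  16. (!x1 || !x5 || !x9) — !x1 is true.
  17. (!x7 || x9 || !x4) — !x4 is true.
  18. (!x3 || x9) — !x3 is true.
  19. (x6) — x6 is true.
  20. (!x1 || !x4 || !x3) — !x4 is true.
  21. (x7 || !x5 || !x3) — !x3 is true.

x1=F, x2=F, x3=F, x4=F, x5=T, x6=T, x7=T, x8=F, x9=F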